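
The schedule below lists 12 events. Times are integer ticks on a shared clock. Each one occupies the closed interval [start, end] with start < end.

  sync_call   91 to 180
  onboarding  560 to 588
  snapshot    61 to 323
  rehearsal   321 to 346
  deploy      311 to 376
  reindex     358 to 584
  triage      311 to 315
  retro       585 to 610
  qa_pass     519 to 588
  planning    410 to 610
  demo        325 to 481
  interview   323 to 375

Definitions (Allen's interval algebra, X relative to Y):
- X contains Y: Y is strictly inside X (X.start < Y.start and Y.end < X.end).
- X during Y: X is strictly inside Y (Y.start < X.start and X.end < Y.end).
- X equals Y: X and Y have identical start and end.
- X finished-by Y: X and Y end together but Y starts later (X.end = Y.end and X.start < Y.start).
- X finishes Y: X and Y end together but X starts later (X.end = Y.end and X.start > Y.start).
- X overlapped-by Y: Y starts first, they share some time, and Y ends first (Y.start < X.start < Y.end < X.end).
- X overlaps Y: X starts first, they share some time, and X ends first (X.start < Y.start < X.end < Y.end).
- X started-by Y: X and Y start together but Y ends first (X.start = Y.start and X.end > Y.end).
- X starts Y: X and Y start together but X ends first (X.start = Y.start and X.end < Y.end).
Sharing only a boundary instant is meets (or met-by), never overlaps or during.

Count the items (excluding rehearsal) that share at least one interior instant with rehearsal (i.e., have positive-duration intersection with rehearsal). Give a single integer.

Target rehearsal = [321, 346].
demo [325, 481] → overlapped-by → counts.
deploy [311, 376] → contains → counts.
interview [323, 375] → overlapped-by → counts.
onboarding [560, 588] → after → no.
planning [410, 610] → after → no.
qa_pass [519, 588] → after → no.
reindex [358, 584] → after → no.
retro [585, 610] → after → no.
snapshot [61, 323] → overlaps → counts.
sync_call [91, 180] → before → no.
triage [311, 315] → before → no.
Total: 4.

4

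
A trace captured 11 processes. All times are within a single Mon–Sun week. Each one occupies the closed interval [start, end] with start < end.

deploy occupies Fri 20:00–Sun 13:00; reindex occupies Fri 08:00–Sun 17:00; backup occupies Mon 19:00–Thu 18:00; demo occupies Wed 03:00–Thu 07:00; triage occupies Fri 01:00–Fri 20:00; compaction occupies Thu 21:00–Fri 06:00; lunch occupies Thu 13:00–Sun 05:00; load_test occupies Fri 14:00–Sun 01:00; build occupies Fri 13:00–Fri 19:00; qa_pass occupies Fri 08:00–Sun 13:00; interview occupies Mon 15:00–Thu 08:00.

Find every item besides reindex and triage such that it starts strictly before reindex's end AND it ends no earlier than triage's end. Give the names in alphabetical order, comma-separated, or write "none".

deploy, load_test, lunch, qa_pass

Conditions: its start is strictly before reindex's end (X.start < Sun 17:00) AND its end is no earlier than triage's end (X.end >= Fri 20:00).
backup: start Mon 19:00 < Sun 17:00? ✓; end Thu 18:00 >= Fri 20:00? ✗ → no.
build: start Fri 13:00 < Sun 17:00? ✓; end Fri 19:00 >= Fri 20:00? ✗ → no.
compaction: start Thu 21:00 < Sun 17:00? ✓; end Fri 06:00 >= Fri 20:00? ✗ → no.
demo: start Wed 03:00 < Sun 17:00? ✓; end Thu 07:00 >= Fri 20:00? ✗ → no.
deploy: start Fri 20:00 < Sun 17:00? ✓; end Sun 13:00 >= Fri 20:00? ✓ → yes.
interview: start Mon 15:00 < Sun 17:00? ✓; end Thu 08:00 >= Fri 20:00? ✗ → no.
load_test: start Fri 14:00 < Sun 17:00? ✓; end Sun 01:00 >= Fri 20:00? ✓ → yes.
lunch: start Thu 13:00 < Sun 17:00? ✓; end Sun 05:00 >= Fri 20:00? ✓ → yes.
qa_pass: start Fri 08:00 < Sun 17:00? ✓; end Sun 13:00 >= Fri 20:00? ✓ → yes.
Result: deploy, load_test, lunch, qa_pass.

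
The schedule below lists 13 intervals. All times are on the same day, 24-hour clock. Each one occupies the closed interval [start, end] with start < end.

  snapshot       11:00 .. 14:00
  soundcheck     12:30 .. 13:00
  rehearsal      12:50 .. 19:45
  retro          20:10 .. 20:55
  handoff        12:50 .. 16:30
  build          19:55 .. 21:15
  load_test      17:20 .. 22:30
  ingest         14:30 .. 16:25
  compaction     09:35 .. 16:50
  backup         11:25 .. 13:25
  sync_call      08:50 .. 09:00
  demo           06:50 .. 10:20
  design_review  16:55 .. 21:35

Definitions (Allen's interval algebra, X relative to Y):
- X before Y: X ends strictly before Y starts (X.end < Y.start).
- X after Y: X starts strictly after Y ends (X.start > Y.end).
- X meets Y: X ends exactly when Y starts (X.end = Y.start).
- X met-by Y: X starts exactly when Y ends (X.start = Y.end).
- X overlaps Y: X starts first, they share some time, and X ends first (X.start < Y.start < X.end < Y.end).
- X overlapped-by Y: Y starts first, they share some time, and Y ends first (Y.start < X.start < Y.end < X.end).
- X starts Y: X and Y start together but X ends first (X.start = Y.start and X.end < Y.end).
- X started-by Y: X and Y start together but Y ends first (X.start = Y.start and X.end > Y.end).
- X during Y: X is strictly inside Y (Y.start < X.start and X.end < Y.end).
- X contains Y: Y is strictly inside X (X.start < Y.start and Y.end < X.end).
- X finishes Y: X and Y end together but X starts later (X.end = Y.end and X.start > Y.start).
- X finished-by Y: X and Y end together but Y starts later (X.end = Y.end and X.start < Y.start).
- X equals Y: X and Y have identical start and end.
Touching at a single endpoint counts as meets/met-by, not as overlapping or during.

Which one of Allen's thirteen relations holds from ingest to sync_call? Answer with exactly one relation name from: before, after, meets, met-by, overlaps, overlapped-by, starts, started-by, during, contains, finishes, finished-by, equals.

ingest = [14:30, 16:25]; sync_call = [08:50, 09:00].
Compare endpoints: ingest.start > sync_call.start, ingest.start > sync_call.end, ingest.end > sync_call.start, ingest.end > sync_call.end.
That pattern is 'after'.

after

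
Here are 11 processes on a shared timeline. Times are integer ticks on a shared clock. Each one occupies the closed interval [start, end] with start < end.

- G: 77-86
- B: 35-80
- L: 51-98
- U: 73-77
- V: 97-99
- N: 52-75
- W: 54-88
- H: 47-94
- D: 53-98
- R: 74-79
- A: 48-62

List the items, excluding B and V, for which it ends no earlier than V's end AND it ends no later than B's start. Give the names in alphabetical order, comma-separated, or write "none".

none

Conditions: its end is no earlier than V's end (X.end >= 99) AND its end is no later than B's start (X.end <= 35).
A: end 62 >= 99? ✗; end 62 <= 35? ✗ → no.
D: end 98 >= 99? ✗; end 98 <= 35? ✗ → no.
G: end 86 >= 99? ✗; end 86 <= 35? ✗ → no.
H: end 94 >= 99? ✗; end 94 <= 35? ✗ → no.
L: end 98 >= 99? ✗; end 98 <= 35? ✗ → no.
N: end 75 >= 99? ✗; end 75 <= 35? ✗ → no.
R: end 79 >= 99? ✗; end 79 <= 35? ✗ → no.
U: end 77 >= 99? ✗; end 77 <= 35? ✗ → no.
W: end 88 >= 99? ✗; end 88 <= 35? ✗ → no.
Result: none.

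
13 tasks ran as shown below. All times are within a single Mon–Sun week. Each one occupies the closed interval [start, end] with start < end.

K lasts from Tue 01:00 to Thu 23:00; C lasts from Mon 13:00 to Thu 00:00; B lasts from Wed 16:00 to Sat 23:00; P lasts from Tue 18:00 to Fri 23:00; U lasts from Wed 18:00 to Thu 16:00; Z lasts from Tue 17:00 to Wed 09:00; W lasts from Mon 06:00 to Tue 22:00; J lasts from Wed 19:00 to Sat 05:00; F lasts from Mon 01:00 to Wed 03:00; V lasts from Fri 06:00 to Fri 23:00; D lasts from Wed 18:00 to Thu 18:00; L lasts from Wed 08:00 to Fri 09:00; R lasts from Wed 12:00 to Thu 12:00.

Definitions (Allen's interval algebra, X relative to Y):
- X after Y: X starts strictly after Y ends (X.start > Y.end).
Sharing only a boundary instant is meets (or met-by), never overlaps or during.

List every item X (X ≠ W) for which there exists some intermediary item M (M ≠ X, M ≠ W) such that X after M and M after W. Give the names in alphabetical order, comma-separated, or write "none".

V

Target W = [Mon 06:00, Tue 22:00].
Intermediaries M with M after W: B, D, J, L, R, U, V.
Via B — items with X after B: none.
Via D — items with X after D: V.
Via J — items with X after J: none.
Via L — items with X after L: none.
Via R — items with X after R: V.
Via U — items with X after U: V.
Via V — items with X after V: none.
Union: V.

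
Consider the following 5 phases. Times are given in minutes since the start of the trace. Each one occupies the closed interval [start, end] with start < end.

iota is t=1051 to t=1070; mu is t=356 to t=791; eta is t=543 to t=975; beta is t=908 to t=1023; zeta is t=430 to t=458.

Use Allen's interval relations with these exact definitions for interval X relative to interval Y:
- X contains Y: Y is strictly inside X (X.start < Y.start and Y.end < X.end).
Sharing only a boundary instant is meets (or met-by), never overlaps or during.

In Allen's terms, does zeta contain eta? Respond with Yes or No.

zeta = [t=430, t=458], eta = [t=543, t=975].
Actual relation of zeta to eta: before.
Asked whether 'contains' holds → No.

No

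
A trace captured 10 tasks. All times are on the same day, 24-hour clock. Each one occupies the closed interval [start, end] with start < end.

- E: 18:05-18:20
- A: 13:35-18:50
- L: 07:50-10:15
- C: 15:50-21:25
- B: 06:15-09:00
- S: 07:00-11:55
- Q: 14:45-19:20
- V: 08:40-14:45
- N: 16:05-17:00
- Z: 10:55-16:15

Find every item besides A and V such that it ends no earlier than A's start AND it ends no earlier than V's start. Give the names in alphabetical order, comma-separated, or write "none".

Conditions: its end is no earlier than A's start (X.end >= 13:35) AND its end is no earlier than V's start (X.end >= 08:40).
B: end 09:00 >= 13:35? ✗; end 09:00 >= 08:40? ✓ → no.
C: end 21:25 >= 13:35? ✓; end 21:25 >= 08:40? ✓ → yes.
E: end 18:20 >= 13:35? ✓; end 18:20 >= 08:40? ✓ → yes.
L: end 10:15 >= 13:35? ✗; end 10:15 >= 08:40? ✓ → no.
N: end 17:00 >= 13:35? ✓; end 17:00 >= 08:40? ✓ → yes.
Q: end 19:20 >= 13:35? ✓; end 19:20 >= 08:40? ✓ → yes.
S: end 11:55 >= 13:35? ✗; end 11:55 >= 08:40? ✓ → no.
Z: end 16:15 >= 13:35? ✓; end 16:15 >= 08:40? ✓ → yes.
Result: C, E, N, Q, Z.

C, E, N, Q, Z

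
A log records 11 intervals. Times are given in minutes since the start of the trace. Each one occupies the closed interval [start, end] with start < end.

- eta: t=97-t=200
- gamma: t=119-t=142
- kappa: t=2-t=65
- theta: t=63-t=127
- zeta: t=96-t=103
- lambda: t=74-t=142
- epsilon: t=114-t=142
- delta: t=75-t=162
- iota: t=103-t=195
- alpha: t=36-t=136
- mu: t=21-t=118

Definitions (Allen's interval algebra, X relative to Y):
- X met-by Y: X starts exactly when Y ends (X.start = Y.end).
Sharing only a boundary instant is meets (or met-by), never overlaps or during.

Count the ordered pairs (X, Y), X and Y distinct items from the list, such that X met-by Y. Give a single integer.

Checking all 110 ordered pairs for relation 'met-by'; matching pairs in alphabetical order:
(iota, zeta): iota met-by zeta ✓
Count: 1.

1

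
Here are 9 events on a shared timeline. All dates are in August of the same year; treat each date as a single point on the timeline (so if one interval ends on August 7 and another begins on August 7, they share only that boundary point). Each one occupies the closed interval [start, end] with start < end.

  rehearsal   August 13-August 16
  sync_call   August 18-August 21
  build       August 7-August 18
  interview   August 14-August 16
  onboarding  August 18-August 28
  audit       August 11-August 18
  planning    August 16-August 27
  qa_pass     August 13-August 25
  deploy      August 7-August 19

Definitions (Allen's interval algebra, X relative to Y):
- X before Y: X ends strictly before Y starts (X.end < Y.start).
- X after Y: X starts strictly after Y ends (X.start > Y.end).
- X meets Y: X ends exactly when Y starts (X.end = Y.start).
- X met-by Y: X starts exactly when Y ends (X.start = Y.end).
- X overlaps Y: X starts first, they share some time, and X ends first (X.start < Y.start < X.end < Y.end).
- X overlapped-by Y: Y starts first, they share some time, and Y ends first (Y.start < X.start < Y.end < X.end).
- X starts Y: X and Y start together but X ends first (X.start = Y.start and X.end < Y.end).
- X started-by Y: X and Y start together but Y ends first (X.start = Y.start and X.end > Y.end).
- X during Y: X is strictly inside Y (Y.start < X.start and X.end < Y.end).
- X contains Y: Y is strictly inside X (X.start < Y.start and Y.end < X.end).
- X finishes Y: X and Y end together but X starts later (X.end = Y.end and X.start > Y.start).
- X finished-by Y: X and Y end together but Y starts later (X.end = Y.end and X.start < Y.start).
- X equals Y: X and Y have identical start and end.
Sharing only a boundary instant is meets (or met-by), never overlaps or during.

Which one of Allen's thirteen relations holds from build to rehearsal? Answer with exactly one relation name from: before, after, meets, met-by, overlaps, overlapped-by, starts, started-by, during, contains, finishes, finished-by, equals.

build = [August 7, August 18]; rehearsal = [August 13, August 16].
Compare endpoints: build.start < rehearsal.start, build.start < rehearsal.end, build.end > rehearsal.start, build.end > rehearsal.end.
That pattern is 'contains'.

contains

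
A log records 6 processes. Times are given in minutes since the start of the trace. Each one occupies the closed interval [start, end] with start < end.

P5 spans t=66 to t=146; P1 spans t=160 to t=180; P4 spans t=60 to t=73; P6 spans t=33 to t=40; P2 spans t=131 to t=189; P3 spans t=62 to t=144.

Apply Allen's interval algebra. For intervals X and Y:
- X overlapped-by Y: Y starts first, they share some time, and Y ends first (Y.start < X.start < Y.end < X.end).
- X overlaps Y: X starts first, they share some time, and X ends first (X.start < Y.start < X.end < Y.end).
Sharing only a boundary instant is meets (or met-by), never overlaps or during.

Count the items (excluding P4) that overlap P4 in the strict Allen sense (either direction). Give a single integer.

2

Target P4 = [t=60, t=73].
P1 [t=160, t=180] → after → no.
P2 [t=131, t=189] → after → no.
P3 [t=62, t=144] → overlapped-by → counts.
P5 [t=66, t=146] → overlapped-by → counts.
P6 [t=33, t=40] → before → no.
Total: 2.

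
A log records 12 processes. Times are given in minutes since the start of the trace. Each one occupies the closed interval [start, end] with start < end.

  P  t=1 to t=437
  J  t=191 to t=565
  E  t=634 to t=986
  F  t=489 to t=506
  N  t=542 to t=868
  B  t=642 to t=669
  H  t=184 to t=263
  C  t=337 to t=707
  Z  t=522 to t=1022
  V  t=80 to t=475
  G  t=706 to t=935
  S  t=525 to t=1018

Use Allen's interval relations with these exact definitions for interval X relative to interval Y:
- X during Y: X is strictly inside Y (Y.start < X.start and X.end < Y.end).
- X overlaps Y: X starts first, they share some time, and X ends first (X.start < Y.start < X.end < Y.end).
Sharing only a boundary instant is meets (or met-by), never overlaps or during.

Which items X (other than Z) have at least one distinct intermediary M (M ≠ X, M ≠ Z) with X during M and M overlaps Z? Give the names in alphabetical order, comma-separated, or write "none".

B, F

Target Z = [t=522, t=1022].
Intermediaries M with M overlaps Z: C, J.
Via C — items with X during C: B, F.
Via J — items with X during J: F.
Union: B, F.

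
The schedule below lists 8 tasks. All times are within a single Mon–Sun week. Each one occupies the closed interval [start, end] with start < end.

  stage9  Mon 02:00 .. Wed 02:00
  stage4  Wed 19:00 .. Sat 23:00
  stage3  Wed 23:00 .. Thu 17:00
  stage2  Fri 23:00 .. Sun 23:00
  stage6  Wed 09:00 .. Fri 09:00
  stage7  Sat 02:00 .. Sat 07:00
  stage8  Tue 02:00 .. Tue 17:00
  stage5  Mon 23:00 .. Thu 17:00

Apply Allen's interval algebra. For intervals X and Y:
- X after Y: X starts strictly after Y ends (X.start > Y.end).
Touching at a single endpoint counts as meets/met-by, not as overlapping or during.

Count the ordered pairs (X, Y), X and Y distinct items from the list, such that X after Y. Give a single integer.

Checking all 56 ordered pairs for relation 'after'; matching pairs in alphabetical order:
(stage2, stage3): stage2 after stage3 ✓
(stage2, stage5): stage2 after stage5 ✓
(stage2, stage6): stage2 after stage6 ✓
(stage2, stage8): stage2 after stage8 ✓
(stage2, stage9): stage2 after stage9 ✓
(stage3, stage8): stage3 after stage8 ✓
(stage3, stage9): stage3 after stage9 ✓
(stage4, stage8): stage4 after stage8 ✓
(stage4, stage9): stage4 after stage9 ✓
(stage6, stage8): stage6 after stage8 ✓
(stage6, stage9): stage6 after stage9 ✓
(stage7, stage3): stage7 after stage3 ✓
(stage7, stage5): stage7 after stage5 ✓
(stage7, stage6): stage7 after stage6 ✓
(stage7, stage8): stage7 after stage8 ✓
(stage7, stage9): stage7 after stage9 ✓
Count: 16.

16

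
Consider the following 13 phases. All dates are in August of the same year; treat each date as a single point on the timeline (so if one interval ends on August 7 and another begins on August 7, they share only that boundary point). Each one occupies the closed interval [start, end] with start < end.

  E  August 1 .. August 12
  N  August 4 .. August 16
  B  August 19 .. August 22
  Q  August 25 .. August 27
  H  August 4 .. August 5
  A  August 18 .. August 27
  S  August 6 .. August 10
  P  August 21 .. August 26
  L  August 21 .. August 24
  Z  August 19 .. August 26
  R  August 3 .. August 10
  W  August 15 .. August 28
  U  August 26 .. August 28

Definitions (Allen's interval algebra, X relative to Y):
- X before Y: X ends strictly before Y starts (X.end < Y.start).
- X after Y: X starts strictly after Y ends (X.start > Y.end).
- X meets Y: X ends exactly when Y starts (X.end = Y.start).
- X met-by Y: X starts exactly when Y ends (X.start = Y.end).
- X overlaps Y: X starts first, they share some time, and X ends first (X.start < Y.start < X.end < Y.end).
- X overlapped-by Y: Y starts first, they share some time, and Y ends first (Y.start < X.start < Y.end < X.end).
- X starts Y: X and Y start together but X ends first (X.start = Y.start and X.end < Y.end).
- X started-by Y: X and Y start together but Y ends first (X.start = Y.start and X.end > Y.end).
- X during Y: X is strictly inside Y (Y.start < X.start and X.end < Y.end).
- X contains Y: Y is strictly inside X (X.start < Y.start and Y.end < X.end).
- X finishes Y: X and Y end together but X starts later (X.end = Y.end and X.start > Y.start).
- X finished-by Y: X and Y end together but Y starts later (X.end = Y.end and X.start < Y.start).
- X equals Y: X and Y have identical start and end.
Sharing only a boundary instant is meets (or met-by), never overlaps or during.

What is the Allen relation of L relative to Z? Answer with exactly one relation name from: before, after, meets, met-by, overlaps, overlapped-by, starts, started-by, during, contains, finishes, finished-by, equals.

during

L = [August 21, August 24]; Z = [August 19, August 26].
Compare endpoints: L.start > Z.start, L.start < Z.end, L.end > Z.start, L.end < Z.end.
That pattern is 'during'.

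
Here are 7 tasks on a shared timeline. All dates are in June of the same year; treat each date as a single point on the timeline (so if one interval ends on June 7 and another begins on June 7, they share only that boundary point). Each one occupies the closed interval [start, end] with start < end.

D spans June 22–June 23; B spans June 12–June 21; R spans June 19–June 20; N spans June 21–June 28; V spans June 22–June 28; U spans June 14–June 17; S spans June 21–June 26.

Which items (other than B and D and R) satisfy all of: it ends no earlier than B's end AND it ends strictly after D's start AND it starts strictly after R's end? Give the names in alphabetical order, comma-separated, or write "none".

N, S, V

Conditions: its end is no earlier than B's end (X.end >= June 21) AND its end is strictly after D's start (X.end > June 22) AND its start is strictly after R's end (X.start > June 20).
N: end June 28 >= June 21? ✓; end June 28 > June 22? ✓; start June 21 > June 20? ✓ → yes.
S: end June 26 >= June 21? ✓; end June 26 > June 22? ✓; start June 21 > June 20? ✓ → yes.
U: end June 17 >= June 21? ✗; end June 17 > June 22? ✗; start June 14 > June 20? ✗ → no.
V: end June 28 >= June 21? ✓; end June 28 > June 22? ✓; start June 22 > June 20? ✓ → yes.
Result: N, S, V.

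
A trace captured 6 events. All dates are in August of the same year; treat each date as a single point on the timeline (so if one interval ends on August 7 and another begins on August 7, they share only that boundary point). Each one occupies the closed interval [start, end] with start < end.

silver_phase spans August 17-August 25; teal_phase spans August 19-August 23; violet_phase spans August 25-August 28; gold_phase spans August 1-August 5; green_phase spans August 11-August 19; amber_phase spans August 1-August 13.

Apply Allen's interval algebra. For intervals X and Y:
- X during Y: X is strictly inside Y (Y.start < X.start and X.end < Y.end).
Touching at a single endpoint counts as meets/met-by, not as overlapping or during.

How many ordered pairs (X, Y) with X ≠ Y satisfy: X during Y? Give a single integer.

Checking all 30 ordered pairs for relation 'during'; matching pairs in alphabetical order:
(teal_phase, silver_phase): teal_phase during silver_phase ✓
Count: 1.

1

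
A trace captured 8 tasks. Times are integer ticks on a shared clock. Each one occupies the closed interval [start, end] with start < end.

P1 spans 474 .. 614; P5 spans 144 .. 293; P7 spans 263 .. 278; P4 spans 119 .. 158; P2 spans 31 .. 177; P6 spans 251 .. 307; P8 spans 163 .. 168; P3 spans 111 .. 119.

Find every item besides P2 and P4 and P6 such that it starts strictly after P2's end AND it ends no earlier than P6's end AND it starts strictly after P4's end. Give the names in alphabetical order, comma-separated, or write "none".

Conditions: its start is strictly after P2's end (X.start > 177) AND its end is no earlier than P6's end (X.end >= 307) AND its start is strictly after P4's end (X.start > 158).
P1: start 474 > 177? ✓; end 614 >= 307? ✓; start 474 > 158? ✓ → yes.
P3: start 111 > 177? ✗; end 119 >= 307? ✗; start 111 > 158? ✗ → no.
P5: start 144 > 177? ✗; end 293 >= 307? ✗; start 144 > 158? ✗ → no.
P7: start 263 > 177? ✓; end 278 >= 307? ✗; start 263 > 158? ✓ → no.
P8: start 163 > 177? ✗; end 168 >= 307? ✗; start 163 > 158? ✓ → no.
Result: P1.

P1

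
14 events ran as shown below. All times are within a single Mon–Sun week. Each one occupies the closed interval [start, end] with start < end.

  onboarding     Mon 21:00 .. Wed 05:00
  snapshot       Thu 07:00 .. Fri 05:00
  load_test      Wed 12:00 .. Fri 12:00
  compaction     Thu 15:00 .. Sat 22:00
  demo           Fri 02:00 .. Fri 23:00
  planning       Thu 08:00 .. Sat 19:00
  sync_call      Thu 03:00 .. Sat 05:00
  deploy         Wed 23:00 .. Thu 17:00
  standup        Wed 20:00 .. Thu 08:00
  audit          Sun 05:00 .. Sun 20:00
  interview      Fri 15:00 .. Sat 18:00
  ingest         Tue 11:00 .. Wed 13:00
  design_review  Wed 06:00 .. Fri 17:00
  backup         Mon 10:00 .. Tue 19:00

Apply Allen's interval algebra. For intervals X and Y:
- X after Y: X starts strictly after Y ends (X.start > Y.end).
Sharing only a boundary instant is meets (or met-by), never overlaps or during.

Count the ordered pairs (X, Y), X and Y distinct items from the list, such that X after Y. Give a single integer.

48

Checking all 182 ordered pairs for relation 'after'; matching pairs in alphabetical order:
(audit, backup): audit after backup ✓
(audit, compaction): audit after compaction ✓
(audit, demo): audit after demo ✓
(audit, deploy): audit after deploy ✓
(audit, design_review): audit after design_review ✓
(audit, ingest): audit after ingest ✓
(audit, interview): audit after interview ✓
(audit, load_test): audit after load_test ✓
(audit, onboarding): audit after onboarding ✓
(audit, planning): audit after planning ✓
(audit, snapshot): audit after snapshot ✓
(audit, standup): audit after standup ✓
(audit, sync_call): audit after sync_call ✓
(compaction, backup): compaction after backup ✓
(compaction, ingest): compaction after ingest ✓
(compaction, onboarding): compaction after onboarding ✓
(compaction, standup): compaction after standup ✓
(demo, backup): demo after backup ✓
(demo, deploy): demo after deploy ✓
(demo, ingest): demo after ingest ✓
(demo, onboarding): demo after onboarding ✓
(demo, standup): demo after standup ✓
(deploy, backup): deploy after backup ✓
(deploy, ingest): deploy after ingest ✓
... plus 24 further pairs not listed.
Count: 48.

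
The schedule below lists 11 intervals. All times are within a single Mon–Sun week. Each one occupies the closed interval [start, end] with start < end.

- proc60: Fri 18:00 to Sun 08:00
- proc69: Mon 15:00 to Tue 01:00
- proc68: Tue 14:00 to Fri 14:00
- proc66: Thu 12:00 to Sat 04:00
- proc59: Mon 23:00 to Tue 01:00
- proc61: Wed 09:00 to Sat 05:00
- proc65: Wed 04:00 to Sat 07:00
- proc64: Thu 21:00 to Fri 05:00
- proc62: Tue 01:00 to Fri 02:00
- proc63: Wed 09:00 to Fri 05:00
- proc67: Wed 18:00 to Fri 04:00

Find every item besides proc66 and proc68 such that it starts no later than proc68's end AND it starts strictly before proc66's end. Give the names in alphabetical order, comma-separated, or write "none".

Conditions: its start is no later than proc68's end (X.start <= Fri 14:00) AND its start is strictly before proc66's end (X.start < Sat 04:00).
proc59: start Mon 23:00 <= Fri 14:00? ✓; start Mon 23:00 < Sat 04:00? ✓ → yes.
proc60: start Fri 18:00 <= Fri 14:00? ✗; start Fri 18:00 < Sat 04:00? ✓ → no.
proc61: start Wed 09:00 <= Fri 14:00? ✓; start Wed 09:00 < Sat 04:00? ✓ → yes.
proc62: start Tue 01:00 <= Fri 14:00? ✓; start Tue 01:00 < Sat 04:00? ✓ → yes.
proc63: start Wed 09:00 <= Fri 14:00? ✓; start Wed 09:00 < Sat 04:00? ✓ → yes.
proc64: start Thu 21:00 <= Fri 14:00? ✓; start Thu 21:00 < Sat 04:00? ✓ → yes.
proc65: start Wed 04:00 <= Fri 14:00? ✓; start Wed 04:00 < Sat 04:00? ✓ → yes.
proc67: start Wed 18:00 <= Fri 14:00? ✓; start Wed 18:00 < Sat 04:00? ✓ → yes.
proc69: start Mon 15:00 <= Fri 14:00? ✓; start Mon 15:00 < Sat 04:00? ✓ → yes.
Result: proc59, proc61, proc62, proc63, proc64, proc65, proc67, proc69.

proc59, proc61, proc62, proc63, proc64, proc65, proc67, proc69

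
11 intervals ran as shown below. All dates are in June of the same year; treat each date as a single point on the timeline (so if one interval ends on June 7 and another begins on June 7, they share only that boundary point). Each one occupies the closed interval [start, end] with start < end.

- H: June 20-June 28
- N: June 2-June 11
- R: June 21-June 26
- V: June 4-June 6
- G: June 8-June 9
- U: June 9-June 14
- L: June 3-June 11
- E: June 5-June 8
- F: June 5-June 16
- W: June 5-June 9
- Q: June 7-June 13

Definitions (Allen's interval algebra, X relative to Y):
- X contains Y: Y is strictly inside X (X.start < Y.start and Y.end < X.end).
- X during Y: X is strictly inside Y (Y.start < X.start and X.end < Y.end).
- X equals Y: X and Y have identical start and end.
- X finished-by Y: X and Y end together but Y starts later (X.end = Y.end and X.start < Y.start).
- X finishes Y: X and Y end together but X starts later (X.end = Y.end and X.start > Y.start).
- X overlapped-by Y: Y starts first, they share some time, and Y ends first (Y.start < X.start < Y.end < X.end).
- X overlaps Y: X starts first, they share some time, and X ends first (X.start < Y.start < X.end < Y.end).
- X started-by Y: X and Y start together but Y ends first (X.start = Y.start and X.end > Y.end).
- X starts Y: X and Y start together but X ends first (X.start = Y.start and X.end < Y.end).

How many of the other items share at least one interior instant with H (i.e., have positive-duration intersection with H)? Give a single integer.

Target H = [June 20, June 28].
E [June 5, June 8] → before → no.
F [June 5, June 16] → before → no.
G [June 8, June 9] → before → no.
L [June 3, June 11] → before → no.
N [June 2, June 11] → before → no.
Q [June 7, June 13] → before → no.
R [June 21, June 26] → during → counts.
U [June 9, June 14] → before → no.
V [June 4, June 6] → before → no.
W [June 5, June 9] → before → no.
Total: 1.

1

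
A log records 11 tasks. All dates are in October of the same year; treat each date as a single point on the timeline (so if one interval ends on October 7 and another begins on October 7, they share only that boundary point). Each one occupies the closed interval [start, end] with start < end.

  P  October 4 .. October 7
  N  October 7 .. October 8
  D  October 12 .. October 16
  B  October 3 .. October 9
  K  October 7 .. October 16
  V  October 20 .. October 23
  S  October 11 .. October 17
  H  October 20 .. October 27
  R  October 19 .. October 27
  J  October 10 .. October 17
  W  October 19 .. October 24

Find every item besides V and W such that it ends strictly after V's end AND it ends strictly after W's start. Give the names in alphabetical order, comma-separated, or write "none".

Conditions: its end is strictly after V's end (X.end > October 23) AND its end is strictly after W's start (X.end > October 19).
B: end October 9 > October 23? ✗; end October 9 > October 19? ✗ → no.
D: end October 16 > October 23? ✗; end October 16 > October 19? ✗ → no.
H: end October 27 > October 23? ✓; end October 27 > October 19? ✓ → yes.
J: end October 17 > October 23? ✗; end October 17 > October 19? ✗ → no.
K: end October 16 > October 23? ✗; end October 16 > October 19? ✗ → no.
N: end October 8 > October 23? ✗; end October 8 > October 19? ✗ → no.
P: end October 7 > October 23? ✗; end October 7 > October 19? ✗ → no.
R: end October 27 > October 23? ✓; end October 27 > October 19? ✓ → yes.
S: end October 17 > October 23? ✗; end October 17 > October 19? ✗ → no.
Result: H, R.

H, R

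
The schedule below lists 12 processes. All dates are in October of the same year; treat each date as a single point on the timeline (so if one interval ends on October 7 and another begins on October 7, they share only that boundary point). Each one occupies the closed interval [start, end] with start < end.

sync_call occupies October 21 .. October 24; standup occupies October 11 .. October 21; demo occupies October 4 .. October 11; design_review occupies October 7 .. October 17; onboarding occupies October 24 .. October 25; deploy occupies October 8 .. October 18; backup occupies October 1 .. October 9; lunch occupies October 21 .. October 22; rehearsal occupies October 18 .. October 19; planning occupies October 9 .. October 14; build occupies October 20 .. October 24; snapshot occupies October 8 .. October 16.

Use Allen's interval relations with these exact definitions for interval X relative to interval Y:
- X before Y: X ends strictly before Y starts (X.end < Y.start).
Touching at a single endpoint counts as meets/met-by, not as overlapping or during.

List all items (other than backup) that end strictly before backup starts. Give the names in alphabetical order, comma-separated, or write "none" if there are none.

Target backup = [October 1, October 9].
build [October 20, October 24] → after → no.
demo [October 4, October 11] → overlapped-by → no.
deploy [October 8, October 18] → overlapped-by → no.
design_review [October 7, October 17] → overlapped-by → no.
lunch [October 21, October 22] → after → no.
onboarding [October 24, October 25] → after → no.
planning [October 9, October 14] → met-by → no.
rehearsal [October 18, October 19] → after → no.
snapshot [October 8, October 16] → overlapped-by → no.
standup [October 11, October 21] → after → no.
sync_call [October 21, October 24] → after → no.
Result: none.

none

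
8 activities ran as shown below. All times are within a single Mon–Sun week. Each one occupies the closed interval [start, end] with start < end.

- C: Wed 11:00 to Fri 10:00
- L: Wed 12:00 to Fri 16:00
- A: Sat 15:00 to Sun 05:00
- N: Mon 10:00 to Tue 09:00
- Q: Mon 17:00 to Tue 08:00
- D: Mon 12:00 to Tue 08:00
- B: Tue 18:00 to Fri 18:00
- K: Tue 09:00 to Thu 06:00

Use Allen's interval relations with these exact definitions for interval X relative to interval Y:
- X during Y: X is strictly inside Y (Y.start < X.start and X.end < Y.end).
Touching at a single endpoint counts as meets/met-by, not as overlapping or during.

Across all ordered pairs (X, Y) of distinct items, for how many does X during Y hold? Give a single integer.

Checking all 56 ordered pairs for relation 'during'; matching pairs in alphabetical order:
(C, B): C during B ✓
(D, N): D during N ✓
(L, B): L during B ✓
(Q, N): Q during N ✓
Count: 4.

4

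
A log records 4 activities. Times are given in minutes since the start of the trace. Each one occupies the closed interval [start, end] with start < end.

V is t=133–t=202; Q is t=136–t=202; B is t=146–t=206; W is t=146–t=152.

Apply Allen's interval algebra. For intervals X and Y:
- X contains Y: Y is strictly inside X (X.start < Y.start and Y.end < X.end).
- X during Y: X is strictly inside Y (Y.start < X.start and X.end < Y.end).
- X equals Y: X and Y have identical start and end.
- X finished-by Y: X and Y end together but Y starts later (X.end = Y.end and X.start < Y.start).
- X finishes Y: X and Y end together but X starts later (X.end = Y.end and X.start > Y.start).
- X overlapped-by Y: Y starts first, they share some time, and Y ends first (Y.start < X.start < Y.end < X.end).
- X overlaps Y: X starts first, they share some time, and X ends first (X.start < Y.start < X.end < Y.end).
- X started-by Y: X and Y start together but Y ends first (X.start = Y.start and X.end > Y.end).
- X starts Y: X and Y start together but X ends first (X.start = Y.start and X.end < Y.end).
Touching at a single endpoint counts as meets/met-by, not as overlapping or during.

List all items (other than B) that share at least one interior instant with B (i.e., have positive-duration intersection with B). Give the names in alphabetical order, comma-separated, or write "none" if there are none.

Target B = [t=146, t=206].
Q [t=136, t=202] → overlaps → yes.
V [t=133, t=202] → overlaps → yes.
W [t=146, t=152] → starts → yes.
Result: Q, V, W.

Q, V, W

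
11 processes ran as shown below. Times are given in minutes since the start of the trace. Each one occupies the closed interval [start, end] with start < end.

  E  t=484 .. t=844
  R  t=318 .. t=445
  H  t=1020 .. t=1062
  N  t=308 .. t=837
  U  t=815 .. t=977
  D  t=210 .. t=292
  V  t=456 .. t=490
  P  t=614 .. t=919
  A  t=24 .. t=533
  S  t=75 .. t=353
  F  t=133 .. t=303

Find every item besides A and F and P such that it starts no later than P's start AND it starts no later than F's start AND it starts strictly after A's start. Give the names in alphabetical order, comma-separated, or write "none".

S

Conditions: its start is no later than P's start (X.start <= t=614) AND its start is no later than F's start (X.start <= t=133) AND its start is strictly after A's start (X.start > t=24).
D: start t=210 <= t=614? ✓; start t=210 <= t=133? ✗; start t=210 > t=24? ✓ → no.
E: start t=484 <= t=614? ✓; start t=484 <= t=133? ✗; start t=484 > t=24? ✓ → no.
H: start t=1020 <= t=614? ✗; start t=1020 <= t=133? ✗; start t=1020 > t=24? ✓ → no.
N: start t=308 <= t=614? ✓; start t=308 <= t=133? ✗; start t=308 > t=24? ✓ → no.
R: start t=318 <= t=614? ✓; start t=318 <= t=133? ✗; start t=318 > t=24? ✓ → no.
S: start t=75 <= t=614? ✓; start t=75 <= t=133? ✓; start t=75 > t=24? ✓ → yes.
U: start t=815 <= t=614? ✗; start t=815 <= t=133? ✗; start t=815 > t=24? ✓ → no.
V: start t=456 <= t=614? ✓; start t=456 <= t=133? ✗; start t=456 > t=24? ✓ → no.
Result: S.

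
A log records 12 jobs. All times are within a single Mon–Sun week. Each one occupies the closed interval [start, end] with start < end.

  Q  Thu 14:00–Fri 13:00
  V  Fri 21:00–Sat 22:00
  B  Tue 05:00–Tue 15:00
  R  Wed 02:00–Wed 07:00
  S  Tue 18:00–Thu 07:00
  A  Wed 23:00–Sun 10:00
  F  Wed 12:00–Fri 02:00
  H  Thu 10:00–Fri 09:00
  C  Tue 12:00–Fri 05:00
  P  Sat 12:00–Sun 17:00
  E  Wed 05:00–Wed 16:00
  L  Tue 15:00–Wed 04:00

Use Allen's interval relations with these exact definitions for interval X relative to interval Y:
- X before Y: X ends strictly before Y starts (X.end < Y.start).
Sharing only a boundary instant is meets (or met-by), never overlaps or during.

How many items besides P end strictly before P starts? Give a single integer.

Target P = [Sat 12:00, Sun 17:00].
A [Wed 23:00, Sun 10:00] → overlaps → no.
B [Tue 05:00, Tue 15:00] → before → counts.
C [Tue 12:00, Fri 05:00] → before → counts.
E [Wed 05:00, Wed 16:00] → before → counts.
F [Wed 12:00, Fri 02:00] → before → counts.
H [Thu 10:00, Fri 09:00] → before → counts.
L [Tue 15:00, Wed 04:00] → before → counts.
Q [Thu 14:00, Fri 13:00] → before → counts.
R [Wed 02:00, Wed 07:00] → before → counts.
S [Tue 18:00, Thu 07:00] → before → counts.
V [Fri 21:00, Sat 22:00] → overlaps → no.
Total: 9.

9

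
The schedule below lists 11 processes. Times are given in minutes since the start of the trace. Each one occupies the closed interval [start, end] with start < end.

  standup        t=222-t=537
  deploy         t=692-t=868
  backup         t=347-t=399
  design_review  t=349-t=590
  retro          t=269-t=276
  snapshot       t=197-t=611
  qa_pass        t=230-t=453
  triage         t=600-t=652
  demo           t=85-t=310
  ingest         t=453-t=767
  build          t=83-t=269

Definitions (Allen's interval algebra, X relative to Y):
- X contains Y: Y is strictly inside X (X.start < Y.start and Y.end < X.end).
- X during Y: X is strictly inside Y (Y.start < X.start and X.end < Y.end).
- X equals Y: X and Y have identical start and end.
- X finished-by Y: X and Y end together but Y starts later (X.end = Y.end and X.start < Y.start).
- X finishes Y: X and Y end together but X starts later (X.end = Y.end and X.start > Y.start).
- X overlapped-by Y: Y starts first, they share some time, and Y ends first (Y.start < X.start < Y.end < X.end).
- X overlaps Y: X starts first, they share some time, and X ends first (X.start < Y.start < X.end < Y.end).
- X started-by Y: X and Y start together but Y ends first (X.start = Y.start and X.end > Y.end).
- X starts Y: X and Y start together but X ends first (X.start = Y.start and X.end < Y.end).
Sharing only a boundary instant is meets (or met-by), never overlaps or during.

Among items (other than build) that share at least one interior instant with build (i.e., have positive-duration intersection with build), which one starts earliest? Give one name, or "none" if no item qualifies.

Target build = [t=83, t=269].
backup [t=347, t=399] → after → excluded.
demo [t=85, t=310] → overlapped-by → candidate.
deploy [t=692, t=868] → after → excluded.
design_review [t=349, t=590] → after → excluded.
ingest [t=453, t=767] → after → excluded.
qa_pass [t=230, t=453] → overlapped-by → candidate.
retro [t=269, t=276] → met-by → excluded.
snapshot [t=197, t=611] → overlapped-by → candidate.
standup [t=222, t=537] → overlapped-by → candidate.
triage [t=600, t=652] → after → excluded.
Among candidates, earliest start is t=85 → demo.

demo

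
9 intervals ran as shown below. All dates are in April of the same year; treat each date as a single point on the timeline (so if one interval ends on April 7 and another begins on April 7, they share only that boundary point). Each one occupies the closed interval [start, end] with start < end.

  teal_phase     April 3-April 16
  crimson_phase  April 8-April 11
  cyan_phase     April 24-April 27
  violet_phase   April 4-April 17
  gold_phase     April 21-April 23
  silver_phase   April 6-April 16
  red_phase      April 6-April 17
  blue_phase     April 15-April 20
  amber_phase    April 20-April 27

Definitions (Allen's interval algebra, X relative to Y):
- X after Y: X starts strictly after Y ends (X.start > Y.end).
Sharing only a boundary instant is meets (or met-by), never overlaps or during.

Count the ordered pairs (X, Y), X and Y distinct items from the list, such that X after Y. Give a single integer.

Checking all 72 ordered pairs for relation 'after'; matching pairs in alphabetical order:
(amber_phase, crimson_phase): amber_phase after crimson_phase ✓
(amber_phase, red_phase): amber_phase after red_phase ✓
(amber_phase, silver_phase): amber_phase after silver_phase ✓
(amber_phase, teal_phase): amber_phase after teal_phase ✓
(amber_phase, violet_phase): amber_phase after violet_phase ✓
(blue_phase, crimson_phase): blue_phase after crimson_phase ✓
(cyan_phase, blue_phase): cyan_phase after blue_phase ✓
(cyan_phase, crimson_phase): cyan_phase after crimson_phase ✓
(cyan_phase, gold_phase): cyan_phase after gold_phase ✓
(cyan_phase, red_phase): cyan_phase after red_phase ✓
(cyan_phase, silver_phase): cyan_phase after silver_phase ✓
(cyan_phase, teal_phase): cyan_phase after teal_phase ✓
(cyan_phase, violet_phase): cyan_phase after violet_phase ✓
(gold_phase, blue_phase): gold_phase after blue_phase ✓
(gold_phase, crimson_phase): gold_phase after crimson_phase ✓
(gold_phase, red_phase): gold_phase after red_phase ✓
(gold_phase, silver_phase): gold_phase after silver_phase ✓
(gold_phase, teal_phase): gold_phase after teal_phase ✓
(gold_phase, violet_phase): gold_phase after violet_phase ✓
Count: 19.

19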